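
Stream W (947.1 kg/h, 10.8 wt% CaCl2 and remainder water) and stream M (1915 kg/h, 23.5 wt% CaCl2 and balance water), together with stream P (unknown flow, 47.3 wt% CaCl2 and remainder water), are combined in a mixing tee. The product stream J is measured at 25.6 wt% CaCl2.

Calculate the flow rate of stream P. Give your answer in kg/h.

831.3 kg/h

Let P be the unknown flow. Total out = 2862.1 + P.
CaCl2 balance: 552.31 + 0.473·P = 0.256·(2862.1 + P)
(0.473 − 0.256)·P = 0.256×2862.1 − 552.31 = 180.39
P = 180.39 / 0.217 = 831.27 kg/h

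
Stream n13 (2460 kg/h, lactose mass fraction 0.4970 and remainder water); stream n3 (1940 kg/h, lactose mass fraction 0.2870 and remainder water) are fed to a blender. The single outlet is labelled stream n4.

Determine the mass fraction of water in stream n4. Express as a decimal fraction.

Total flow out = 2460 + 1940 = 4400 kg/h.
water in = 2460×0.503 + 1940×0.713 = 2620.6 kg/h.
water mass fraction in n4 = 2620.6/4400 = 0.5956.

0.5956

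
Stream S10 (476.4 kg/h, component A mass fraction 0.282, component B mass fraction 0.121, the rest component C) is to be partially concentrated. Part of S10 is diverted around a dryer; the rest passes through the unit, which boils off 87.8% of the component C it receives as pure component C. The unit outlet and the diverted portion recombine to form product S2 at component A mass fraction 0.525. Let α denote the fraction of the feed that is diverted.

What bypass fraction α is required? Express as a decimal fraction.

0.117

All 476.4×0.282 = 134.34 kg/h of component A reaches S2, so S2 = 134.34/0.525 = 255.89 kg/h and vapour = 220.51 kg/h.
The evaporator receives (1−α)·476.4 of feed at 0.597 component C and removes 0.878 of that component C:
0.878×0.597×(1−α)×476.4 = 220.51
(1−α) = 220.51/249.71 = 0.8830;  α = 0.1170.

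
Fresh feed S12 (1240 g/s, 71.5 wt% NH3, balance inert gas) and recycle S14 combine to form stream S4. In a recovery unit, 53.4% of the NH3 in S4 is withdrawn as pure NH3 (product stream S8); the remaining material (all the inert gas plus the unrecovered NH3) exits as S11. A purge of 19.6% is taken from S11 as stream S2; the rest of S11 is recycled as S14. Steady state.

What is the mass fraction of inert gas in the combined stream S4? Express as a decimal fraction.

inert gas enters only via S12 and leaves only via the purge: 1240×0.285 = 0.196×(inert gas in S11), and the recovery unit passes all inert gas, so inert gas in S4 = inert gas in S11 = 1803.1 g/s.
NH3 in S4: m_A = 1240×0.715 + (1−0.196)·(1−0.534)·m_A, so m_A = 886.6/0.6253 = 1417.8 g/s.
S4 = 1417.8 + 1803.1 = 3220.9 g/s.
inert gas fraction in S4 = 1803.1/3220.9 = 0.5598.

0.5598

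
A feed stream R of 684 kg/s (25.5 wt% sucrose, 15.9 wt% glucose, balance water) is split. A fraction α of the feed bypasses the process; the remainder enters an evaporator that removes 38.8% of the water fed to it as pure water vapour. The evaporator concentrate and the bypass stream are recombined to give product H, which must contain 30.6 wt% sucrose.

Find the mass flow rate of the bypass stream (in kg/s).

All 684×0.255 = 174.42 kg/s of sucrose reaches H, so H = 174.42/0.306 = 570 kg/s and vapour = 114 kg/s.
The evaporator receives (1−α)·684 of feed at 0.586 water and removes 0.388 of that water:
0.388×0.586×(1−α)×684 = 114
(1−α) = 114/155.52 = 0.7330;  α = 0.2670.
Bypass flow = 0.2670×684 = 182.61 kg/s.

182.6 kg/s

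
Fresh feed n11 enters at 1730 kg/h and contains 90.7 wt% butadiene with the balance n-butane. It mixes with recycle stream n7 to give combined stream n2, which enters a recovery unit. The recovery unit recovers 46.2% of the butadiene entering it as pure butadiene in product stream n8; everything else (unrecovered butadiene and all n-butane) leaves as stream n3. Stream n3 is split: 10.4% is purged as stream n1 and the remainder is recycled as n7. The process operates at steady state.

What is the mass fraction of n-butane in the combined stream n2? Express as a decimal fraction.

n-butane enters only via n11 and leaves only via the purge: 1730×0.093 = 0.104×(n-butane in n3), and the recovery unit passes all n-butane, so n-butane in n2 = n-butane in n3 = 1547 kg/h.
butadiene in n2: m_A = 1730×0.907 + (1−0.104)·(1−0.462)·m_A, so m_A = 1569.1/0.5180 = 3029.5 kg/h.
n2 = 3029.5 + 1547 = 4576.5 kg/h.
n-butane fraction in n2 = 1547/4576.5 = 0.3380.

0.3380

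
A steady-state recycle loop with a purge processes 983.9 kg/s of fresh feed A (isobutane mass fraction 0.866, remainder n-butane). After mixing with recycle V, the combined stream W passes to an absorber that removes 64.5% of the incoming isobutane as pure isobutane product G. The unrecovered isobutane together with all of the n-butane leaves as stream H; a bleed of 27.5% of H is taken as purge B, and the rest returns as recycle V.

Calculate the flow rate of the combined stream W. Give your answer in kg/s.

1627 kg/s

n-butane enters only via A and leaves only via the purge: 983.9×0.134 = 0.275×(n-butane in H), and the absorber passes all n-butane, so n-butane in W = n-butane in H = 479.43 kg/s.
isobutane in W: m_A = 983.9×0.866 + (1−0.275)·(1−0.645)·m_A, so m_A = 852.06/0.7426 = 1147.4 kg/s.
W = 1147.4 + 479.43 = 1626.8 kg/s.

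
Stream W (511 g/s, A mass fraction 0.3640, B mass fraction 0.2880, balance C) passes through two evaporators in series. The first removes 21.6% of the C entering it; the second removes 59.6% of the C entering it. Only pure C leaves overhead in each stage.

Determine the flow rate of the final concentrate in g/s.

389.5 g/s

C in feed = 511×0.348 = 177.83 g/s.
After stage 1: C left = (1−0.216)×177.83 = 139.42; stream total = 472.59 g/s.
After stage 2: C left = (1−0.596)×139.42 = 56.325; final concentrate = 389.5 g/s.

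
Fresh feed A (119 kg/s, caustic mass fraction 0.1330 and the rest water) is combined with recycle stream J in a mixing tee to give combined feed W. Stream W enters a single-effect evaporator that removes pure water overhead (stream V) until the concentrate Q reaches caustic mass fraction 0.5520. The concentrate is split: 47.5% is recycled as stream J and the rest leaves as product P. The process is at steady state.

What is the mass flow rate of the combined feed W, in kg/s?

144.9 kg/s

Overall caustic balance (none leaves overhead): caustic in fresh feed = caustic in product, i.e. 119×0.133 = (1−0.475)·Q·0.552.
Q = 15.827/(0.552×0.525) = 54.614 kg/s.
Recycle J = 0.475×54.614 = 25.941 kg/s.
Combined feed W = 119 + 25.941 = 144.94 kg/s.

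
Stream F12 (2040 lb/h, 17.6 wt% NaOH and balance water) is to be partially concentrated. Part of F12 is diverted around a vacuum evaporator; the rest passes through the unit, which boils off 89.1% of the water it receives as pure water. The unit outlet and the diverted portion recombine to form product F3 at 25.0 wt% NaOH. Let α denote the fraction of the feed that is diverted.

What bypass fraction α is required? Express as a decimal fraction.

0.597

All 2040×0.176 = 359.04 lb/h of NaOH reaches F3, so F3 = 359.04/0.250 = 1436.2 lb/h and vapour = 603.84 lb/h.
The evaporator receives (1−α)·2040 of feed at 0.824 water and removes 0.891 of that water:
0.891×0.824×(1−α)×2040 = 603.84
(1−α) = 603.84/1497.7 = 0.4032;  α = 0.5968.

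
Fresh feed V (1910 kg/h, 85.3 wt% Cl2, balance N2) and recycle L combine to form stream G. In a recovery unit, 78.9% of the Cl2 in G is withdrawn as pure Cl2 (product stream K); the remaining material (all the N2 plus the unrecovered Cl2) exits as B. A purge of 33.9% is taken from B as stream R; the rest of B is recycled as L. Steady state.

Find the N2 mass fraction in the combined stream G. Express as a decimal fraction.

N2 enters only via V and leaves only via the purge: 1910×0.147 = 0.339×(N2 in B), and the recovery unit passes all N2, so N2 in G = N2 in B = 828.23 kg/h.
Cl2 in G: m_A = 1910×0.853 + (1−0.339)·(1−0.789)·m_A, so m_A = 1629.2/0.8605 = 1893.3 kg/h.
G = 1893.3 + 828.23 = 2721.5 kg/h.
N2 fraction in G = 828.23/2721.5 = 0.304.

0.304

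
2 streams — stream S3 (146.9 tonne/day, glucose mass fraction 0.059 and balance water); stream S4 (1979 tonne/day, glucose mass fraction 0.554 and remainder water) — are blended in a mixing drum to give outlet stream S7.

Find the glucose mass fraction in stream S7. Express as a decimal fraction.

0.520

Total flow out = 146.9 + 1979 = 2125.9 tonne/day.
glucose in = 146.9×0.059 + 1979×0.554 = 1105 tonne/day.
glucose mass fraction in S7 = 1105/2125.9 = 0.520.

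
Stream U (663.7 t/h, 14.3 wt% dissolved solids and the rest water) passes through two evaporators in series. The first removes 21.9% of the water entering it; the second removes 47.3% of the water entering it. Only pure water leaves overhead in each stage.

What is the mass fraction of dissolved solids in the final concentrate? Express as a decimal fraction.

water in feed = 663.7×0.857 = 568.79 t/h.
After stage 1: water left = (1−0.219)×568.79 = 444.23; stream total = 539.13 t/h.
After stage 2: water left = (1−0.473)×444.23 = 234.11; final concentrate = 329.02 t/h.
dissolved solids fraction = 94.909/329.02 = 0.288.

0.288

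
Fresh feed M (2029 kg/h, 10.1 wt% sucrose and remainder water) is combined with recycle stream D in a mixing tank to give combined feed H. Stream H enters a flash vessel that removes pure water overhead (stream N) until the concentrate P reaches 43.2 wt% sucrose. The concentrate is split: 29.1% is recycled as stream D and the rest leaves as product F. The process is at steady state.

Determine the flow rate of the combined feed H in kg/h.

2224 kg/h

Overall sucrose balance (none leaves overhead): sucrose in fresh feed = sucrose in product, i.e. 2029×0.101 = (1−0.291)·P·0.432.
P = 204.93/(0.432×0.709) = 669.07 kg/h.
Recycle D = 0.291×669.07 = 194.7 kg/h.
Combined feed H = 2029 + 194.7 = 2223.7 kg/h.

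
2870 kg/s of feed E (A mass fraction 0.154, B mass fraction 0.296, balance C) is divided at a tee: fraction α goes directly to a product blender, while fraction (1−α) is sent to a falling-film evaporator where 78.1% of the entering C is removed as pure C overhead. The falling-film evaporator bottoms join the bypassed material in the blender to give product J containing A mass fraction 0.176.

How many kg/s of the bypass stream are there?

2035 kg/s

All 2870×0.154 = 441.98 kg/s of A reaches J, so J = 441.98/0.176 = 2511.3 kg/s and vapour = 358.75 kg/s.
The evaporator receives (1−α)·2870 of feed at 0.550 C and removes 0.781 of that C:
0.781×0.550×(1−α)×2870 = 358.75
(1−α) = 358.75/1232.8 = 0.2910;  α = 0.7090.
Bypass flow = 0.7090×2870 = 2034.8 kg/s.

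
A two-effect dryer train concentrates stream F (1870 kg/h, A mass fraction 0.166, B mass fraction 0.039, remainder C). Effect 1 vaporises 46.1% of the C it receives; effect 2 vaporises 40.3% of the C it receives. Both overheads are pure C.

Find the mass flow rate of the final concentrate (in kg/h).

861.7 kg/h

C in feed = 1870×0.795 = 1486.7 kg/h.
After stage 1: C left = (1−0.461)×1486.7 = 801.3; stream total = 1184.7 kg/h.
After stage 2: C left = (1−0.403)×801.3 = 478.38; final concentrate = 861.73 kg/h.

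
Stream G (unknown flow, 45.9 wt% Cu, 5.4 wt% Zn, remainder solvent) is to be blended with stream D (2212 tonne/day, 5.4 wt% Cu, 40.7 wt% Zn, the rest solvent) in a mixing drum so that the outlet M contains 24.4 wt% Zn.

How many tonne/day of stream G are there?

Let G be the unknown flow. Total out = 2212 + G.
Zn balance: 900.28 + 0.054·G = 0.244·(2212 + G)
(0.054 − 0.244)·G = 0.244×2212 − 900.28 = -360.56
G = -360.56 / -0.190 = 1897.7 tonne/day

1898 tonne/day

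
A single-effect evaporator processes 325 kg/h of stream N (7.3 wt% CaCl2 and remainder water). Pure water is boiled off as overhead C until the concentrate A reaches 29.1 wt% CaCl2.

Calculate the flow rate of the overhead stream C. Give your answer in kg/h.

CaCl2 is conserved: 325×0.073 = 23.725 kg/h all reports to the concentrate.
Concentrate = 23.725/(target fraction) = 81.529 kg/h.
Overhead = 325 − 81.529 = 243.47 kg/h.

243.5 kg/h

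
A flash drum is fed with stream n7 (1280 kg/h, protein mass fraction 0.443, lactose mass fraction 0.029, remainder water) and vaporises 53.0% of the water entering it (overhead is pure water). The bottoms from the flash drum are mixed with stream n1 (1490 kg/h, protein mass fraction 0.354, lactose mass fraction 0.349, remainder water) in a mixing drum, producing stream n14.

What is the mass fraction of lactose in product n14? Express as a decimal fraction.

Vapour removed = 0.530×0.528×1280 = 358.2 kg/h; concentrate = 921.8 kg/h.
lactose reaching the mixer = 37.12 (from concentrate) + 1490×0.349 = 557.13 kg/h.
Product flow = 921.8 + 1490 = 2411.8 kg/h; lactose fraction = 0.231.

0.231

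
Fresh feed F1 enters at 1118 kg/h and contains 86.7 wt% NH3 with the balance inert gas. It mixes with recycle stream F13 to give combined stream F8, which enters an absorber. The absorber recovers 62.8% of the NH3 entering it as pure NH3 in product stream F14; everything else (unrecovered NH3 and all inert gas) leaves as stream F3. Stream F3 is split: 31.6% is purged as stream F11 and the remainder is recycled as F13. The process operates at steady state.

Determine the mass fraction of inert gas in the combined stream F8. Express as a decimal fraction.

inert gas enters only via F1 and leaves only via the purge: 1118×0.133 = 0.316×(inert gas in F3), and the absorber passes all inert gas, so inert gas in F8 = inert gas in F3 = 470.55 kg/h.
NH3 in F8: m_A = 1118×0.867 + (1−0.316)·(1−0.628)·m_A, so m_A = 969.31/0.7456 = 1300.1 kg/h.
F8 = 1300.1 + 470.55 = 1770.7 kg/h.
inert gas fraction in F8 = 470.55/1770.7 = 0.2657.

0.2657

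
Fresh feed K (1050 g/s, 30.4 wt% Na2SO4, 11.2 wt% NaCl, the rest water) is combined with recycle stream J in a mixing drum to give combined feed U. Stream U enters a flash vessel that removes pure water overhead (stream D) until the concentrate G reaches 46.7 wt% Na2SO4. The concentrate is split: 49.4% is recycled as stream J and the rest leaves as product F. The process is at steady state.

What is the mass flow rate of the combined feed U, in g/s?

1717 g/s

Overall Na2SO4 balance (none leaves overhead): Na2SO4 in fresh feed = Na2SO4 in product, i.e. 1050×0.304 = (1−0.494)·G·0.467.
G = 319.2/(0.467×0.506) = 1350.8 g/s.
Recycle J = 0.494×1350.8 = 667.3 g/s.
Combined feed U = 1050 + 667.3 = 1717.3 g/s.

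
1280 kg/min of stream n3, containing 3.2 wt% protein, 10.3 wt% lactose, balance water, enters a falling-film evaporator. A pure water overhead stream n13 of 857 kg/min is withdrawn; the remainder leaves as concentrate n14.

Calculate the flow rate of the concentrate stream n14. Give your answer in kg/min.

Concentrate = 1280 − 857 = 423 kg/min.

423 kg/min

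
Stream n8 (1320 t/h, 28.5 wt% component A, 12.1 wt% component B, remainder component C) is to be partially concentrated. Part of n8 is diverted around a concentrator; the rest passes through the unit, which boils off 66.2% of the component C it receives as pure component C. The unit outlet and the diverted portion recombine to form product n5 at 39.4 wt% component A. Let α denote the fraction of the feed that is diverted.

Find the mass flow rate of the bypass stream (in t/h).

All 1320×0.285 = 376.2 t/h of component A reaches n5, so n5 = 376.2/0.394 = 954.82 t/h and vapour = 365.18 t/h.
The evaporator receives (1−α)·1320 of feed at 0.594 component C and removes 0.662 of that component C:
0.662×0.594×(1−α)×1320 = 365.18
(1−α) = 365.18/519.06 = 0.7035;  α = 0.2965.
Bypass flow = 0.2965×1320 = 391.33 t/h.

391.3 t/h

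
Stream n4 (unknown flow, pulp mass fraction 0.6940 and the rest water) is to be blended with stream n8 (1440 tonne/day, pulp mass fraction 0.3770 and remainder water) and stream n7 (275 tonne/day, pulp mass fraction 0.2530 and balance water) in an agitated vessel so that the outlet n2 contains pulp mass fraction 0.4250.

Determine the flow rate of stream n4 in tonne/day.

432.8 tonne/day

Let n4 be the unknown flow. Total out = 1715 + n4.
pulp balance: 612.46 + 0.694·n4 = 0.425·(1715 + n4)
(0.694 − 0.425)·n4 = 0.425×1715 − 612.46 = 116.42
n4 = 116.42 / 0.269 = 432.79 tonne/day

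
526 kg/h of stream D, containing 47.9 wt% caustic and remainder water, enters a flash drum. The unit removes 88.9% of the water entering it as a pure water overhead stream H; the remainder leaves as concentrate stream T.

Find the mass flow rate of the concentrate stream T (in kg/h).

282.4 kg/h

water entering = 526×0.521 = 274.05 kg/h; overhead removed = 0.889×274.05 = 243.63 kg/h.
Concentrate = 526 − 243.63 = 282.37 kg/h.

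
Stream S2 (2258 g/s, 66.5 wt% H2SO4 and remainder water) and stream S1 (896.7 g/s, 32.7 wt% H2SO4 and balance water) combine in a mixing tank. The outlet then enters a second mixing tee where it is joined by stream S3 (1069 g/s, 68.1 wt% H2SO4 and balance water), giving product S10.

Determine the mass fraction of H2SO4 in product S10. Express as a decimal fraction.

Overall, product flow = 4223.7 g/s.
H2SO4 in = 2258×0.665 + 896.7×0.327 + 1069×0.681 = 2522.8 g/s.
H2SO4 fraction in S10 = 0.597.

0.597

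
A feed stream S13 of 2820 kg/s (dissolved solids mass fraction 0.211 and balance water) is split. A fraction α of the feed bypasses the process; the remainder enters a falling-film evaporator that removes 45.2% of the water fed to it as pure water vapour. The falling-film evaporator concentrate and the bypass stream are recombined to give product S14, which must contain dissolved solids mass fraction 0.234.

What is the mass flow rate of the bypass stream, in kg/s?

All 2820×0.211 = 595.02 kg/s of dissolved solids reaches S14, so S14 = 595.02/0.234 = 2542.8 kg/s and vapour = 277.18 kg/s.
The evaporator receives (1−α)·2820 of feed at 0.789 water and removes 0.452 of that water:
0.452×0.789×(1−α)×2820 = 277.18
(1−α) = 277.18/1005.7 = 0.2756;  α = 0.7244.
Bypass flow = 0.7244×2820 = 2042.8 kg/s.

2043 kg/s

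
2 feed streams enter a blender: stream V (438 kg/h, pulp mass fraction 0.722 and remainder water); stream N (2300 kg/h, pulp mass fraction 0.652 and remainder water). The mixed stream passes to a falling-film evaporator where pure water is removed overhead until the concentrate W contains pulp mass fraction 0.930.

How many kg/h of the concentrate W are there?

pulp entering = 438×0.722 + 2300×0.652 = 1815.8 kg/h.
All pulp reports to W, so W = 1815.8/0.930 = 1952.5 kg/h.

1953 kg/h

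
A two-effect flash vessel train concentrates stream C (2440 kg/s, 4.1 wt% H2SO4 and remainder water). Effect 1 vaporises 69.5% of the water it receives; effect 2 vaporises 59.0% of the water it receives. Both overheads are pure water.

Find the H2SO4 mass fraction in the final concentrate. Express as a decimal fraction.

water in feed = 2440×0.959 = 2340 kg/s.
After stage 1: water left = (1−0.695)×2340 = 713.69; stream total = 813.73 kg/s.
After stage 2: water left = (1−0.590)×713.69 = 292.61; final concentrate = 392.65 kg/s.
H2SO4 fraction = 100.04/392.65 = 0.255.

0.255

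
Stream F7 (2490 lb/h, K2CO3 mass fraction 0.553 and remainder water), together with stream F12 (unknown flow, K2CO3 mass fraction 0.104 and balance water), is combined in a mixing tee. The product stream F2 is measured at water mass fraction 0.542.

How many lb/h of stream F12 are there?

668.2 lb/h

Let F12 be the unknown flow. Total out = 2490 + F12.
water balance: 1113 + 0.896·F12 = 0.542·(2490 + F12)
(0.896 − 0.542)·F12 = 0.542×2490 − 1113 = 236.55
F12 = 236.55 / 0.354 = 668.22 lb/h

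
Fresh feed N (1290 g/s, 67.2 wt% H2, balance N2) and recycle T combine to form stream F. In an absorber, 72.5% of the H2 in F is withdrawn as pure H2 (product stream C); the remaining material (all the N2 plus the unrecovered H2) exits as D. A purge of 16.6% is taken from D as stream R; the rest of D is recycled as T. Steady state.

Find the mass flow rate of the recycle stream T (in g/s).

N2 enters only via N and leaves only via the purge: 1290×0.328 = 0.166×(N2 in D), and the absorber passes all N2, so N2 in F = N2 in D = 2548.9 g/s.
H2 in F: m_A = 1290×0.672 + (1−0.166)·(1−0.725)·m_A, so m_A = 866.88/0.7707 = 1124.9 g/s.
D = (1−0.725)×1124.9 + 2548.9 = 2858.3 g/s.
Recycle T = (1−0.166)×2858.3 = 2383.8 g/s.

2384 g/s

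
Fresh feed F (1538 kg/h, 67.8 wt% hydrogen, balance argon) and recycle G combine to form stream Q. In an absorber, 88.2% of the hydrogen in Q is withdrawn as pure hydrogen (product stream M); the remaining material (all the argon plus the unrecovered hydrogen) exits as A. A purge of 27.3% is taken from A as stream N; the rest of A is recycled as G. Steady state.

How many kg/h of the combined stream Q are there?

argon enters only via F and leaves only via the purge: 1538×0.322 = 0.273×(argon in A), and the absorber passes all argon, so argon in Q = argon in A = 1814.1 kg/h.
hydrogen in Q: m_A = 1538×0.678 + (1−0.273)·(1−0.882)·m_A, so m_A = 1042.8/0.9142 = 1140.6 kg/h.
Q = 1140.6 + 1814.1 = 2954.7 kg/h.

2955 kg/h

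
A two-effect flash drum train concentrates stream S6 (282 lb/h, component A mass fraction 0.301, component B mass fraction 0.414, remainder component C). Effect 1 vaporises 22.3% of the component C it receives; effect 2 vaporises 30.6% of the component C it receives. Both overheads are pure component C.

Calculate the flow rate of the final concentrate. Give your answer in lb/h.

component C in feed = 282×0.285 = 80.37 lb/h.
After stage 1: component C left = (1−0.223)×80.37 = 62.447; stream total = 264.08 lb/h.
After stage 2: component C left = (1−0.306)×62.447 = 43.339; final concentrate = 244.97 lb/h.

245 lb/h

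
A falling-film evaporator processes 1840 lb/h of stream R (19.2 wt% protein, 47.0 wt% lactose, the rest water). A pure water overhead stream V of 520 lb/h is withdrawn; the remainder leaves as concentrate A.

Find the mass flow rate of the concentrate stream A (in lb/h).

Concentrate = 1840 − 520 = 1320 lb/h.

1320 lb/h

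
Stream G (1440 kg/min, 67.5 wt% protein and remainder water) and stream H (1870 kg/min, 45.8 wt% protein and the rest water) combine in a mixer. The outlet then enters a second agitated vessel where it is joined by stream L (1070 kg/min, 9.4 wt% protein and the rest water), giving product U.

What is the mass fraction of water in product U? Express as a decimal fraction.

Overall, product flow = 4380 kg/min.
water in = 1440×0.325 + 1870×0.542 + 1070×0.906 = 2451 kg/min.
water fraction in U = 0.560.

0.560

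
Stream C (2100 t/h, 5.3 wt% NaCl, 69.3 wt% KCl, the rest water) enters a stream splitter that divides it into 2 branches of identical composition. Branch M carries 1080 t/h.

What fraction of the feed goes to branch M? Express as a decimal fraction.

Fraction to M = 1080/2100 = 0.5143.

0.514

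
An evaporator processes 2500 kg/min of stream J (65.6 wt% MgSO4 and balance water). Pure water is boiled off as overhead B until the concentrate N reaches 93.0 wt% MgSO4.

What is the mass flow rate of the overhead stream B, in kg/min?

MgSO4 is conserved: 2500×0.656 = 1640 kg/min all reports to the concentrate.
Concentrate = 1640/(target fraction) = 1763.4 kg/min.
Overhead = 2500 − 1763.4 = 736.56 kg/min.

736.6 kg/min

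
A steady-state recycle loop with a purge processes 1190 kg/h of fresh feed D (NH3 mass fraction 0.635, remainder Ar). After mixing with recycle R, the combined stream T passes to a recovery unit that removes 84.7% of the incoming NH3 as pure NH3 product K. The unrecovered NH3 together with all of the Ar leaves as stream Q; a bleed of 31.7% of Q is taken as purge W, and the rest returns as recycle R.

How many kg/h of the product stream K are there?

714.7 kg/h

NH3 in T: m_A = 1190×0.635 + (1−0.317)·(1−0.847)·m_A, so m_A = 755.65/0.8955 = 843.83 kg/h.
Product K = 0.847×843.83 = 714.72 kg/h.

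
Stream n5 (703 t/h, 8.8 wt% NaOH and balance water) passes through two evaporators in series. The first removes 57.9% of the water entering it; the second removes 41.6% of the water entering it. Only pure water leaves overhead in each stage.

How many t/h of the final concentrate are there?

219.5 t/h

water in feed = 703×0.912 = 641.14 t/h.
After stage 1: water left = (1−0.579)×641.14 = 269.92; stream total = 331.78 t/h.
After stage 2: water left = (1−0.416)×269.92 = 157.63; final concentrate = 219.5 t/h.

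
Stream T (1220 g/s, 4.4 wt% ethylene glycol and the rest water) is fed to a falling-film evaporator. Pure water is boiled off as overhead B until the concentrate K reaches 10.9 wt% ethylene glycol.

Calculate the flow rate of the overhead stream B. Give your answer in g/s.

ethylene glycol is conserved: 1220×0.044 = 53.68 g/s all reports to the concentrate.
Concentrate = 53.68/(target fraction) = 492.48 g/s.
Overhead = 1220 − 492.48 = 727.52 g/s.

727.5 g/s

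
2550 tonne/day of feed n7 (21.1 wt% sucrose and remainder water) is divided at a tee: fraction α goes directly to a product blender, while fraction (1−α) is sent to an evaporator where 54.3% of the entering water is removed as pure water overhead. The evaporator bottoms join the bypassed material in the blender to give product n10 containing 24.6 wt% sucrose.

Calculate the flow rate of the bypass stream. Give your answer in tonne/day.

All 2550×0.211 = 538.05 tonne/day of sucrose reaches n10, so n10 = 538.05/0.246 = 2187.2 tonne/day and vapour = 362.8 tonne/day.
The evaporator receives (1−α)·2550 of feed at 0.789 water and removes 0.543 of that water:
0.543×0.789×(1−α)×2550 = 362.8
(1−α) = 362.8/1092.5 = 0.3321;  α = 0.6679.
Bypass flow = 0.6679×2550 = 1703.2 tonne/day.

1703 tonne/day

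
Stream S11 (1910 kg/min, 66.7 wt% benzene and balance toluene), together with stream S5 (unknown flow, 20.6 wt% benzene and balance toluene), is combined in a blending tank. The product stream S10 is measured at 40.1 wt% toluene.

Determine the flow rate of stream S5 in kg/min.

330.5 kg/min

Let S5 be the unknown flow. Total out = 1910 + S5.
toluene balance: 636.03 + 0.794·S5 = 0.401·(1910 + S5)
(0.794 − 0.401)·S5 = 0.401×1910 − 636.03 = 129.88
S5 = 129.88 / 0.393 = 330.48 kg/min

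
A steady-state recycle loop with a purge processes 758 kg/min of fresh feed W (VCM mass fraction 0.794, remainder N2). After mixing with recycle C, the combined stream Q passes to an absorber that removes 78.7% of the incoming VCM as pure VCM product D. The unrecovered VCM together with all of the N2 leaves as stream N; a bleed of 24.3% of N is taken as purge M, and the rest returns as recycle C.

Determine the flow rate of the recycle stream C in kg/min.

N2 enters only via W and leaves only via the purge: 758×0.206 = 0.243×(N2 in N), and the absorber passes all N2, so N2 in Q = N2 in N = 642.58 kg/min.
VCM in Q: m_A = 758×0.794 + (1−0.243)·(1−0.787)·m_A, so m_A = 601.85/0.8388 = 717.55 kg/min.
N = (1−0.787)×717.55 + 642.58 = 795.42 kg/min.
Recycle C = (1−0.243)×795.42 = 602.13 kg/min.

602.1 kg/min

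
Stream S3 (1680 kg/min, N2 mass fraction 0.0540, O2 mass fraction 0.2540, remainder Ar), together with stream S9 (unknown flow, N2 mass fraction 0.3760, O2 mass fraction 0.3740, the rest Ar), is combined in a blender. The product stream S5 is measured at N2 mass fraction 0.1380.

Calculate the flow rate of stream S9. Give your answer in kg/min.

Let S9 be the unknown flow. Total out = 1680 + S9.
N2 balance: 90.72 + 0.376·S9 = 0.138·(1680 + S9)
(0.376 − 0.138)·S9 = 0.138×1680 − 90.72 = 141.12
S9 = 141.12 / 0.238 = 592.94 kg/min

592.9 kg/min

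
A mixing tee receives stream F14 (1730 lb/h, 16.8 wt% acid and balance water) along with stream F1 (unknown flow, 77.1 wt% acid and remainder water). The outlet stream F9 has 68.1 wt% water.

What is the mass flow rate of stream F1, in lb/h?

Let F1 be the unknown flow. Total out = 1730 + F1.
water balance: 1439.4 + 0.229·F1 = 0.681·(1730 + F1)
(0.229 − 0.681)·F1 = 0.681×1730 − 1439.4 = -261.23
F1 = -261.23 / -0.452 = 577.94 lb/h

577.9 lb/h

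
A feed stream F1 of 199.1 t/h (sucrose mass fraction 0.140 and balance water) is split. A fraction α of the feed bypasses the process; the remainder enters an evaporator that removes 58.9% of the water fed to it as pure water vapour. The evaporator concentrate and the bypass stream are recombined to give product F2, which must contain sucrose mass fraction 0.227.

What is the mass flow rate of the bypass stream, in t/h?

All 199.1×0.140 = 27.874 t/h of sucrose reaches F2, so F2 = 27.874/0.227 = 122.79 t/h and vapour = 76.307 t/h.
The evaporator receives (1−α)·199.1 of feed at 0.860 water and removes 0.589 of that water:
0.589×0.860×(1−α)×199.1 = 76.307
(1−α) = 76.307/100.85 = 0.7566;  α = 0.2434.
Bypass flow = 0.2434×199.1 = 48.456 t/h.

48.46 t/h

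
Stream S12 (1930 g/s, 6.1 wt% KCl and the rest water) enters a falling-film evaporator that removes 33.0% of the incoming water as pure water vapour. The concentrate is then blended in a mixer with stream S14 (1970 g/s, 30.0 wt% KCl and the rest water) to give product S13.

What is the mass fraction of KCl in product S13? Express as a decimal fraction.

Vapour removed = 0.330×0.939×1930 = 598.05 g/s; concentrate = 1332 g/s.
KCl reaching the mixer = 117.73 (from concentrate) + 1970×0.300 = 708.73 g/s.
Product flow = 1332 + 1970 = 3302 g/s; KCl fraction = 0.215.

0.215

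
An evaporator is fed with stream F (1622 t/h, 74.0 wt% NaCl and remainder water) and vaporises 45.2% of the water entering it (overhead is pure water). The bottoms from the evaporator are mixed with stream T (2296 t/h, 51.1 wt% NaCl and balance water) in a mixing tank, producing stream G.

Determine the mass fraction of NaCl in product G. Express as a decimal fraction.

0.637

Vapour removed = 0.452×0.260×1622 = 190.62 t/h; concentrate = 1431.4 t/h.
NaCl reaching the mixer = 1200.3 (from concentrate) + 2296×0.511 = 2373.5 t/h.
Product flow = 1431.4 + 2296 = 3727.4 t/h; NaCl fraction = 0.637.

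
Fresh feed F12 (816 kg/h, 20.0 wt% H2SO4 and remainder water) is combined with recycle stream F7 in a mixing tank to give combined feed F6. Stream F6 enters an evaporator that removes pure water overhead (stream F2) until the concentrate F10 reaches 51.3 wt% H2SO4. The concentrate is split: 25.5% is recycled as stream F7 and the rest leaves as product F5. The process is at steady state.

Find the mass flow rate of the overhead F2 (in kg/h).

Overall H2SO4 balance (none leaves overhead): H2SO4 in fresh feed = H2SO4 in product, i.e. 816×0.200 = (1−0.255)·F10·0.513.
F10 = 163.2/(0.513×0.745) = 427.02 kg/h.
Recycle F7 = 0.255×427.02 = 108.89 kg/h.
Combined feed F6 = 816 + 108.89 = 924.89 kg/h.
Overhead F2 = F6 − F10 = 924.89 − 427.02 = 497.87 kg/h.

497.9 kg/h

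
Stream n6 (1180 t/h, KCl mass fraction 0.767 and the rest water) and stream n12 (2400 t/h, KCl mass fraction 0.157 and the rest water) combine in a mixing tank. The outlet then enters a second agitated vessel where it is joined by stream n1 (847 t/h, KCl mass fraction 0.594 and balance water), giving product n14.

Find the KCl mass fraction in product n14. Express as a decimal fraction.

0.403

Overall, product flow = 4427 t/h.
KCl in = 1180×0.767 + 2400×0.157 + 847×0.594 = 1785 t/h.
KCl fraction in n14 = 0.403.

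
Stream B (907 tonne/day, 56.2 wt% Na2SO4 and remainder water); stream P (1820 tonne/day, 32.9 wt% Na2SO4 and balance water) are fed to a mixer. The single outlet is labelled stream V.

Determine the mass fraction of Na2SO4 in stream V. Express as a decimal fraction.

0.4065

Total flow out = 907 + 1820 = 2727 tonne/day.
Na2SO4 in = 907×0.562 + 1820×0.329 = 1108.5 tonne/day.
Na2SO4 mass fraction in V = 1108.5/2727 = 0.4065.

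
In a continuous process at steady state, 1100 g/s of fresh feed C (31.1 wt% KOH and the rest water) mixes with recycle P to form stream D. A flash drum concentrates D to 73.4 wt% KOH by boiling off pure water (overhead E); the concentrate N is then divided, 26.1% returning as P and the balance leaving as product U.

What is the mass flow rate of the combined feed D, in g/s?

1265 g/s

Overall KOH balance (none leaves overhead): KOH in fresh feed = KOH in product, i.e. 1100×0.311 = (1−0.261)·N·0.734.
N = 342.1/(0.734×0.739) = 630.69 g/s.
Recycle P = 0.261×630.69 = 164.61 g/s.
Combined feed D = 1100 + 164.61 = 1264.6 g/s.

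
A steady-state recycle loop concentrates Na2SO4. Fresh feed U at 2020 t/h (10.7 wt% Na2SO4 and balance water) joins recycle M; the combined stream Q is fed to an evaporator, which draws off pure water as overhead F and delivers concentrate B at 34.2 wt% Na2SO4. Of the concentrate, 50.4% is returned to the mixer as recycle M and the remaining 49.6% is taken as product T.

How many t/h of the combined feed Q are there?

2662 t/h

Overall Na2SO4 balance (none leaves overhead): Na2SO4 in fresh feed = Na2SO4 in product, i.e. 2020×0.107 = (1−0.504)·B·0.342.
B = 216.14/(0.342×0.496) = 1274.2 t/h.
Recycle M = 0.504×1274.2 = 642.18 t/h.
Combined feed Q = 2020 + 642.18 = 2662.2 t/h.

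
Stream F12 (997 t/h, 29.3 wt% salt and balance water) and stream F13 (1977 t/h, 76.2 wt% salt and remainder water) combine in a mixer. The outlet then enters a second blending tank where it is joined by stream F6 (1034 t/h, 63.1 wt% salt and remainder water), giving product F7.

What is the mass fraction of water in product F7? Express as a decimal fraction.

Overall, product flow = 4008 t/h.
water in = 997×0.707 + 1977×0.238 + 1034×0.369 = 1557 t/h.
water fraction in F7 = 0.3885.

0.3885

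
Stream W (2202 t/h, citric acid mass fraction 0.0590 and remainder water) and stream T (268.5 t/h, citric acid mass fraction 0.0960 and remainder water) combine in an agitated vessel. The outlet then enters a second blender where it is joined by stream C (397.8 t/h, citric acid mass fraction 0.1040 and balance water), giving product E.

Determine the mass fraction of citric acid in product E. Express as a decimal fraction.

Overall, product flow = 2868.3 t/h.
citric acid in = 2202×0.059 + 268.5×0.096 + 397.8×0.104 = 197.07 t/h.
citric acid fraction in E = 0.0687.

0.0687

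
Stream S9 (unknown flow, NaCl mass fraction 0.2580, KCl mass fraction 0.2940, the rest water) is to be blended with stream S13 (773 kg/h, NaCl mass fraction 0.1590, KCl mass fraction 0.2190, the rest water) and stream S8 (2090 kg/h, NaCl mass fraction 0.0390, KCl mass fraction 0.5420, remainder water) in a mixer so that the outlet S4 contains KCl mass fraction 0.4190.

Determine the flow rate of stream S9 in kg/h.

Let S9 be the unknown flow. Total out = 2863 + S9.
KCl balance: 1302.1 + 0.294·S9 = 0.419·(2863 + S9)
(0.294 − 0.419)·S9 = 0.419×2863 − 1302.1 = -102.47
S9 = -102.47 / -0.125 = 819.76 kg/h

819.8 kg/h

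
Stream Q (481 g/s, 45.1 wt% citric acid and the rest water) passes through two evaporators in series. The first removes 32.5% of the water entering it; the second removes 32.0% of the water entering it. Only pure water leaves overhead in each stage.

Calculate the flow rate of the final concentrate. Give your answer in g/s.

338.1 g/s

water in feed = 481×0.549 = 264.07 g/s.
After stage 1: water left = (1−0.325)×264.07 = 178.25; stream total = 395.18 g/s.
After stage 2: water left = (1−0.320)×178.25 = 121.21; final concentrate = 338.14 g/s.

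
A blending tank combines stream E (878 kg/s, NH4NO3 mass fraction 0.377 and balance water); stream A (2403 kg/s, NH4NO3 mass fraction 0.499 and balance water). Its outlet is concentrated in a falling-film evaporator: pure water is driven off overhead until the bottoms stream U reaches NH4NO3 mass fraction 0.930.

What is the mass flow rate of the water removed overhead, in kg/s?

NH4NO3 entering = 878×0.377 + 2403×0.499 = 1530.1 kg/s.
All NH4NO3 reports to U, so U = 1530.1/0.930 = 1645.3 kg/s.
Total feed = 3281 kg/s; overhead = 3281 − 1645.3 = 1635.7 kg/s.

1636 kg/s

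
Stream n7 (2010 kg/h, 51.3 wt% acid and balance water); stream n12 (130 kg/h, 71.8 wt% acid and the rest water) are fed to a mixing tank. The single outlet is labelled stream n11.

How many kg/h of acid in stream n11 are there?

1124 kg/h

acid out = acid in = 2010×0.513 + 130×0.718 = 1124.5 kg/h.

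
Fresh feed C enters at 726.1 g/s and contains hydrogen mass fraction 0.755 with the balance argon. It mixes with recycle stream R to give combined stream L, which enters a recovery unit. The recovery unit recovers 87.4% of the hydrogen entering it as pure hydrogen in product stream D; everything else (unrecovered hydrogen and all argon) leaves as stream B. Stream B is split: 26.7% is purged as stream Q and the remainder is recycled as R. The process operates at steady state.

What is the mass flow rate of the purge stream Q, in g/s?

198.2 g/s

argon enters only via C and leaves only via the purge: 726.1×0.245 = 0.267×(argon in B), and the recovery unit passes all argon, so argon in L = argon in B = 666.27 g/s.
hydrogen in L: m_A = 726.1×0.755 + (1−0.267)·(1−0.874)·m_A, so m_A = 548.21/0.9076 = 603.99 g/s.
B = (1−0.874)×603.99 + 666.27 = 742.37 g/s.
Purge Q = 0.267×742.37 = 198.21 g/s.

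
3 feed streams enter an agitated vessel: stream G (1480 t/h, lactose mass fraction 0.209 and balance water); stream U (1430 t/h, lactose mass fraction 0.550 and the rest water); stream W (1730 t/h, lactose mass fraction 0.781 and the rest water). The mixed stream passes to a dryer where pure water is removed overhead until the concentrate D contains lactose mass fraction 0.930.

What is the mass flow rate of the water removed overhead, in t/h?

lactose entering = 1480×0.209 + 1430×0.550 + 1730×0.781 = 2447 t/h.
All lactose reports to D, so D = 2447/0.930 = 2631.1 t/h.
Total feed = 4640 t/h; overhead = 4640 − 2631.1 = 2008.9 t/h.

2009 t/h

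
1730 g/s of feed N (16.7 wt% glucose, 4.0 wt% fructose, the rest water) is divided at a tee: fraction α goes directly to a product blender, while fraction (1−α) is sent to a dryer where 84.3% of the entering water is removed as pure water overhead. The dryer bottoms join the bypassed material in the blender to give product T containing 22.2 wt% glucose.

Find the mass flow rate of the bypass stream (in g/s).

1089 g/s

All 1730×0.167 = 288.91 g/s of glucose reaches T, so T = 288.91/0.222 = 1301.4 g/s and vapour = 428.6 g/s.
The evaporator receives (1−α)·1730 of feed at 0.793 water and removes 0.843 of that water:
0.843×0.793×(1−α)×1730 = 428.6
(1−α) = 428.6/1156.5 = 0.3706;  α = 0.6294.
Bypass flow = 0.6294×1730 = 1088.9 g/s.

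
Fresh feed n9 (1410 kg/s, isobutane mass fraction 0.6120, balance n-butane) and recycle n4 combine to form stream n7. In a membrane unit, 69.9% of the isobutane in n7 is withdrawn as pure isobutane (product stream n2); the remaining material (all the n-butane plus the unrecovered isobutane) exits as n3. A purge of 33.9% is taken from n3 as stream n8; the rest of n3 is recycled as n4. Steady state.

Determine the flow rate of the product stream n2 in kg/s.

753 kg/s

isobutane in n7: m_A = 1410×0.612 + (1−0.339)·(1−0.699)·m_A, so m_A = 862.92/0.8010 = 1077.3 kg/s.
Product n2 = 0.699×1077.3 = 753 kg/s.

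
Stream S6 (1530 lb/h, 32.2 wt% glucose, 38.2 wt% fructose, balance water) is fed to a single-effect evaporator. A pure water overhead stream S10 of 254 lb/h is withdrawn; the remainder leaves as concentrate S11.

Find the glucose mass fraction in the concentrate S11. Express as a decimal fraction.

glucose is not removed: 1530×0.322 = 492.66 lb/h of glucose enters S11.
Concentrate = 1530 − 254 = 1276 lb/h.
Mass fraction = 492.66/1276 = 0.386.

0.386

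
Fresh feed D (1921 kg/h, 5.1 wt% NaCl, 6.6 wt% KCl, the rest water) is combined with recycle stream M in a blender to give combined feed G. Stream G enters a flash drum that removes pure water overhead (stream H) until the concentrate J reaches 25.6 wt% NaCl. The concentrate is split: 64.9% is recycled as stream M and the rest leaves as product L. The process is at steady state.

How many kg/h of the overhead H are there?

1538 kg/h

Overall NaCl balance (none leaves overhead): NaCl in fresh feed = NaCl in product, i.e. 1921×0.051 = (1−0.649)·J·0.256.
J = 97.971/(0.256×0.351) = 1090.3 kg/h.
Recycle M = 0.649×1090.3 = 707.61 kg/h.
Combined feed G = 1921 + 707.61 = 2628.6 kg/h.
Overhead H = G − J = 2628.6 − 1090.3 = 1538.3 kg/h.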